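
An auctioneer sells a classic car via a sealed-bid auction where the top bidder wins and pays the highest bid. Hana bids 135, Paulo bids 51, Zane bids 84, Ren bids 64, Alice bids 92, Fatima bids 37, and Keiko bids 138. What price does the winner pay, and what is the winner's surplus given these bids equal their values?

The winner pays 138 for a surplus of 0.

Ranking the bids: Keiko 138, then Hana 135, then Alice 92, then Zane 84, then Ren 64, then Paulo 51, then Fatima 37.
Keiko is the highest bidder, so Keiko wins.
Under the first-price rule, the price is the highest bid: 138.
Surplus = 138 − 138 = 0.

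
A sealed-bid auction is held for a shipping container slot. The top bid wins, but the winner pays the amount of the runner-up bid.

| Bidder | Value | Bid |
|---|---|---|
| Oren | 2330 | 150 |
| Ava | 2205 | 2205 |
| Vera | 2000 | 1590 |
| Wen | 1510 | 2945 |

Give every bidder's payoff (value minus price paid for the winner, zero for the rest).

Ranking the bids: Wen 2945, then Ava 2205, then Vera 1590, then Oren 150.
Wen has the top bid and wins; the price is the second-highest bid, 2205.
Wen's payoff = 1510 − 2205 = -695. All other bidders lose, so their payoff is 0.

Payoffs: Oren 0, Ava 0, Vera 0, Wen -695.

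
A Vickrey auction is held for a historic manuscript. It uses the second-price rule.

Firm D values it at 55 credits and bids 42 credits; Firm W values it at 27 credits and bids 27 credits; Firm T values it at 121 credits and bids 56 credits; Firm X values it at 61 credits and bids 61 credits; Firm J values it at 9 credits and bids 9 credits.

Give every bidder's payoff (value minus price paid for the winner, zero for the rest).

Ranking the bids: Firm X 61 credits, then Firm T 56 credits, then Firm D 42 credits, then Firm W 27 credits, then Firm J 9 credits.
Firm X has the top bid and wins; the price is the second-highest bid, 56 credits.
Firm X's payoff = 61 credits − 56 credits = 5 credits. All other bidders lose, so their payoff is 0.

Payoffs: Firm D 0 credits, Firm W 0 credits, Firm T 0 credits, Firm X 5 credits, Firm J 0 credits.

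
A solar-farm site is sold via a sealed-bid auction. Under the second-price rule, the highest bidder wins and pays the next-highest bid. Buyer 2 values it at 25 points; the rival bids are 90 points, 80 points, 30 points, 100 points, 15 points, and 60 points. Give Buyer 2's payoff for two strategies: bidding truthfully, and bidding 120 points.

The highest competing bid is 100 points.
Bidding truthfully at 25 points: the top bid is 100 points (a rival), so Buyer 2 loses. Payoff = 0 points.
Bidding 120 points: Buyer 2 has the top bid, wins, and pays the second-highest bid 100 points. Payoff = 25 points − 100 points = -75 points.

Truthful: 0 points; alternative: -75 points.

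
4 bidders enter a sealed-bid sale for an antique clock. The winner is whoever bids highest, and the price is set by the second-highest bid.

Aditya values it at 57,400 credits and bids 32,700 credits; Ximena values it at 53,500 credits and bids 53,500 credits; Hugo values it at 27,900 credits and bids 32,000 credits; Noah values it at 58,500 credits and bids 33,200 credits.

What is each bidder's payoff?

Ranking the bids: Ximena 53,500 credits, then Noah 33,200 credits, then Aditya 32,700 credits, then Hugo 32,000 credits.
Ximena has the top bid and wins; the price is the second-highest bid, 33,200 credits.
Ximena's payoff = 53,500 credits − 33,200 credits = 20,300 credits. All other bidders lose, so their payoff is 0.

Payoffs: Aditya 0 credits, Ximena 20,300 credits, Hugo 0 credits, Noah 0 credits.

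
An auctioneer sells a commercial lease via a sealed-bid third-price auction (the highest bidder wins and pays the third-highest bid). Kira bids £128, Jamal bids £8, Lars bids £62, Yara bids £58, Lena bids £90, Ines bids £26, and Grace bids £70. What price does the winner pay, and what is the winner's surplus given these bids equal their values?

Price £70; surplus £58.

Ranking the bids: Kira £128; Lena £90; Grace £70; Lars £62; Yara £58; Ines £26; Jamal £8.
Kira is the highest bidder, so Kira wins.
Under the third-price rule, the price is the third-highest bid: £70.
Surplus = £128 − £70 = £58.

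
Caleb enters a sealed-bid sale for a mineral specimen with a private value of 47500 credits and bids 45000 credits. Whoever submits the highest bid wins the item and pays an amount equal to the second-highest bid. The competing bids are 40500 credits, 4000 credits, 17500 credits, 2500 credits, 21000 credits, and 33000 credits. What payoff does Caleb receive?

Highest competing bid: 40500 credits.
Caleb's bid 45000 credits is the highest overall, so Caleb wins and pays the second-highest bid, 40500 credits.
Payoff = value − price = 47500 credits − 40500 credits = 7000 credits.

7000 credits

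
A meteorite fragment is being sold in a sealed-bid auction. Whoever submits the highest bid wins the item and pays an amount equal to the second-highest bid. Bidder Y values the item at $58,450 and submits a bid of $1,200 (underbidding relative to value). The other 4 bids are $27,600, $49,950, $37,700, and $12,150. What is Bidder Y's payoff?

Highest competing bid: $49,950.
Bidder Y's bid $1,200 is not the highest, so Bidder Y loses, pays nothing, and earns zero payoff.

$0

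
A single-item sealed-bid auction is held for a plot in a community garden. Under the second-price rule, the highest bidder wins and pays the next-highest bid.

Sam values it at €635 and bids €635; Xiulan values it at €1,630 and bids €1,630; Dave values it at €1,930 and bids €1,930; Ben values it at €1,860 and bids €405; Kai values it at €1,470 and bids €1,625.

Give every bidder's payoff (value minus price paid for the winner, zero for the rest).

Sorted high to low: Dave €1,930; Xiulan €1,630; Kai €1,625; Sam €635; Ben €405.
Dave has the top bid and wins; the price is the second-highest bid, €1,630.
Dave's payoff = €1,930 − €1,630 = €300. All other bidders lose, so their payoff is 0.

Payoffs: Sam €0, Xiulan €0, Dave €300, Ben €0, Kai €0.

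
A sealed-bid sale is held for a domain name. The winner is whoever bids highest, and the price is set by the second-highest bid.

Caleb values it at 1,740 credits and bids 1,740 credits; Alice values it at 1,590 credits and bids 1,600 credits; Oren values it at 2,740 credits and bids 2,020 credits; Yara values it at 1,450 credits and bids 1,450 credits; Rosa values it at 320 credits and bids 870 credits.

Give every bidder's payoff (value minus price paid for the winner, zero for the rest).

Ranking the bids: Oren 2,020 credits, then Caleb 1,740 credits, then Alice 1,600 credits, then Yara 1,450 credits, then Rosa 870 credits.
Oren has the top bid and wins; the price is the second-highest bid, 1,740 credits.
Oren's payoff = 2,740 credits − 1,740 credits = 1,000 credits. All other bidders lose, so their payoff is 0.

Caleb 0 credits, Alice 0 credits, Oren 1,000 credits, Yara 0 credits, Rosa 0 credits.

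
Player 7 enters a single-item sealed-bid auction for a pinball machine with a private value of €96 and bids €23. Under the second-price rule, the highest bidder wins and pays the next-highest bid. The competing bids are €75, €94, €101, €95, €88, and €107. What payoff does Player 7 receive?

Payoff = €0.

Highest competing bid: €107.
Player 7's bid €23 is not the highest, so Player 7 loses, pays nothing, and earns zero payoff.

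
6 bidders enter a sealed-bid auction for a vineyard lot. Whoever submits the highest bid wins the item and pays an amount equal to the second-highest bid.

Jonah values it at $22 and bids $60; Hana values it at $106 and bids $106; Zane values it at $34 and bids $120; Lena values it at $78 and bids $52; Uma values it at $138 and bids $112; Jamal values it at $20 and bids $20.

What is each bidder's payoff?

Ranking the bids: Zane $120 > Uma $112 > Hana $106 > Jonah $60 > Lena $52 > Jamal $20.
Zane has the top bid and wins; the price is the second-highest bid, $112.
Zane's payoff = $34 − $112 = -$78. All other bidders lose, so their payoff is 0.

Jonah $0, Hana $0, Zane -$78, Lena $0, Uma $0, Jamal $0.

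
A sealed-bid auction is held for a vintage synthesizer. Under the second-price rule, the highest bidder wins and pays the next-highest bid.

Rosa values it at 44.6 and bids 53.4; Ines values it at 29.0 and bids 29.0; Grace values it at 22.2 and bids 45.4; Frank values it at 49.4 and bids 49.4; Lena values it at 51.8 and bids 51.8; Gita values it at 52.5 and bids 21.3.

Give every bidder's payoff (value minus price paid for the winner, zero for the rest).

Ordered from highest: Rosa 53.4, then Lena 51.8, then Frank 49.4, then Grace 45.4, then Ines 29.0, then Gita 21.3.
Rosa has the top bid and wins; the price is the second-highest bid, 51.8.
Rosa's payoff = 44.6 − 51.8 = -7.2. All other bidders lose, so their payoff is 0.

Payoffs: Rosa -7.2, Ines 0.0, Grace 0.0, Frank 0.0, Lena 0.0, Gita 0.0.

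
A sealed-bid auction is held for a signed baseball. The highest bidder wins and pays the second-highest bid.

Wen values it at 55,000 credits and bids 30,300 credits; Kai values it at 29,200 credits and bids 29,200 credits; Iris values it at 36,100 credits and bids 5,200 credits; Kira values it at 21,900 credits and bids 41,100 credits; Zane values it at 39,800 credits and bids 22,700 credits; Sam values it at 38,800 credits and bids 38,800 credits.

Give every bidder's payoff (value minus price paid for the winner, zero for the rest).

Bids in descending order: Kira 41,100 credits; Sam 38,800 credits; Wen 30,300 credits; Kai 29,200 credits; Zane 22,700 credits; Iris 5,200 credits.
Kira has the top bid and wins; the price is the second-highest bid, 38,800 credits.
Kira's payoff = 21,900 credits − 38,800 credits = -16,900 credits. All other bidders lose, so their payoff is 0.

Wen 0 credits, Kai 0 credits, Iris 0 credits, Kira -16,900 credits, Zane 0 credits, Sam 0 credits.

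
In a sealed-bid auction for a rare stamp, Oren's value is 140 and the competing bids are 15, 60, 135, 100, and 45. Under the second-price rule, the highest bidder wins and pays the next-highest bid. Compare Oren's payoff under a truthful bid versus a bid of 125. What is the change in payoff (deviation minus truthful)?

The highest competing bid is 135.
Bidding truthfully at 140: Oren has the top bid, wins, and pays the second-highest bid 135. Payoff = 140 − 135 = 5.
Bidding 125: the top bid is 135 (a rival), so Oren loses. Payoff = 0.
Change = 0 − 5 = -5.

Change in payoff: -5.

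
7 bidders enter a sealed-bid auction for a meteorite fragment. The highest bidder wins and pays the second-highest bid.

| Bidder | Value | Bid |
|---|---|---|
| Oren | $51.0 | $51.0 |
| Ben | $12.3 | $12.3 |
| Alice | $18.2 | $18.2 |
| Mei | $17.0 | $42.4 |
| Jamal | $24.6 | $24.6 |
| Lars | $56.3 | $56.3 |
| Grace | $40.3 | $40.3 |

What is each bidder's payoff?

Ordered from highest: Lars $56.3; Oren $51.0; Mei $42.4; Grace $40.3; Jamal $24.6; Alice $18.2; Ben $12.3.
Lars has the top bid and wins; the price is the second-highest bid, $51.0.
Lars's payoff = $56.3 − $51.0 = $5.3. All other bidders lose, so their payoff is 0.

Payoffs: Oren $0.0, Ben $0.0, Alice $0.0, Mei $0.0, Jamal $0.0, Lars $5.3, Grace $0.0.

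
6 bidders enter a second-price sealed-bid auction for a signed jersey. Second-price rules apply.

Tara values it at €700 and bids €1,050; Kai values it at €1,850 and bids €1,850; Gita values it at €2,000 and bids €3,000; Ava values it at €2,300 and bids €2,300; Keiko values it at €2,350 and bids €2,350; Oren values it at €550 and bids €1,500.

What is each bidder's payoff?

Tara €0, Kai €0, Gita -€350, Ava €0, Keiko €0, Oren €0.

Ranking the bids: Gita €3,000, then Keiko €2,350, then Ava €2,300, then Kai €1,850, then Oren €1,500, then Tara €1,050.
Gita has the top bid and wins; the price is the second-highest bid, €2,350.
Gita's payoff = €2,000 − €2,350 = -€350. All other bidders lose, so their payoff is 0.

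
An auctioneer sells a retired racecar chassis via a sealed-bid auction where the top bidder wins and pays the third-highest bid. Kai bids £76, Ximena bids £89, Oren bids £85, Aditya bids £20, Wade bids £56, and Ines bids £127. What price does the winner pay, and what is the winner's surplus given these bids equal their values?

Price £85; surplus £42.

Ranking the bids: Ines £127 > Ximena £89 > Oren £85 > Kai £76 > Wade £56 > Aditya £20.
Ines is the highest bidder, so Ines wins.
Under the third-price rule, the price is the third-highest bid: £85.
Surplus = £127 − £85 = £42.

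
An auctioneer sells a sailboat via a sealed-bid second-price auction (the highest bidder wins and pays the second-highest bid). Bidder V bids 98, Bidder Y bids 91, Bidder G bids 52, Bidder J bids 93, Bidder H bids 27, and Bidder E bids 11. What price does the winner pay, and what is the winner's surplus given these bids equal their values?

Bids in descending order: Bidder V 98, then Bidder J 93, then Bidder Y 91, then Bidder G 52, then Bidder H 27, then Bidder E 11.
Bidder V is the highest bidder, so Bidder V wins.
Under the second-price rule, the price is the second-highest bid: 93.
Surplus = 98 − 93 = 5.

The winner pays 93 for a surplus of 5.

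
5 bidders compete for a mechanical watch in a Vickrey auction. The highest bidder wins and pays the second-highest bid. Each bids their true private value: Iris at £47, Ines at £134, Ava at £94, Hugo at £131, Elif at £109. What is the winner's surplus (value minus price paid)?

Surplus = £3.

Ordered from highest: Ines £134 > Hugo £131 > Elif £109 > Ava £94 > Iris £47.
Ines wins with the top bid and pays the second-highest, £131.
Surplus = £134 − £131 = £3.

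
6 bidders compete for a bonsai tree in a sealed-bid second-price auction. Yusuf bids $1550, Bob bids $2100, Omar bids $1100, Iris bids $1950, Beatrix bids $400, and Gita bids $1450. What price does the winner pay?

Ranking the bids: Bob $2100 > Iris $1950 > Yusuf $1550 > Gita $1450 > Omar $1100 > Beatrix $400.
Bob has the highest bid, so Bob wins.
The second-highest bid is $1950, so that is what Bob pays.

$1950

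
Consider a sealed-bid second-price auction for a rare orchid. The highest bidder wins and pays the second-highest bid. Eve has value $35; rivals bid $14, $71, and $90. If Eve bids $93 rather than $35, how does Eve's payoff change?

Payoff change: -$55.

The highest competing bid is $90.
Bidding truthfully at $35: the top bid is $90 (a rival), so Eve loses. Payoff = $0.
Bidding $93: Eve has the top bid, wins, and pays the second-highest bid $90. Payoff = $35 − $90 = -$55.
Change = -$55 − $0 = -$55.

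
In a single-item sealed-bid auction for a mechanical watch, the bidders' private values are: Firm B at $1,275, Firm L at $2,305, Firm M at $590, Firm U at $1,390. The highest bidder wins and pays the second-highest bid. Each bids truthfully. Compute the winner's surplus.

$915

Ordered from highest: Firm L $2,305 > Firm U $1,390 > Firm B $1,275 > Firm M $590.
Firm L wins with the top bid and pays the second-highest, $1,390.
Surplus = $2,305 − $1,390 = $915.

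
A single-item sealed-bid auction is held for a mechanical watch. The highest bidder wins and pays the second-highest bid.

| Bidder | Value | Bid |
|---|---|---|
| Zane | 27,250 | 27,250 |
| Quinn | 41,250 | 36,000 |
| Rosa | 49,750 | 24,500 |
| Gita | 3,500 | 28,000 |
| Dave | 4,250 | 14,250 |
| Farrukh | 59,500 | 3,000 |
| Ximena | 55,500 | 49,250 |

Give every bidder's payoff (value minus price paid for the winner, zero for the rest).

Zane 0, Quinn 0, Rosa 0, Gita 0, Dave 0, Farrukh 0, Ximena 19,500.

Ranking the bids: Ximena 49,250; Quinn 36,000; Gita 28,000; Zane 27,250; Rosa 24,500; Dave 14,250; Farrukh 3,000.
Ximena has the top bid and wins; the price is the second-highest bid, 36,000.
Ximena's payoff = 55,500 − 36,000 = 19,500. All other bidders lose, so their payoff is 0.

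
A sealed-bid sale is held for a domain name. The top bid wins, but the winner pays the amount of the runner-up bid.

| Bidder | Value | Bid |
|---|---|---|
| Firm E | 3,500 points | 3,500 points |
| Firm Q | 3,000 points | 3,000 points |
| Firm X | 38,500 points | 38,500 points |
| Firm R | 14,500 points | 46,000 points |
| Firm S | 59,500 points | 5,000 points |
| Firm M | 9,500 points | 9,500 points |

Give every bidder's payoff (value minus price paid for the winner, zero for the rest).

Sorted high to low: Firm R 46,000 points > Firm X 38,500 points > Firm M 9,500 points > Firm S 5,000 points > Firm E 3,500 points > Firm Q 3,000 points.
Firm R has the top bid and wins; the price is the second-highest bid, 38,500 points.
Firm R's payoff = 14,500 points − 38,500 points = -24,000 points. All other bidders lose, so their payoff is 0.

Payoffs: Firm E 0 points, Firm Q 0 points, Firm X 0 points, Firm R -24,000 points, Firm S 0 points, Firm M 0 points.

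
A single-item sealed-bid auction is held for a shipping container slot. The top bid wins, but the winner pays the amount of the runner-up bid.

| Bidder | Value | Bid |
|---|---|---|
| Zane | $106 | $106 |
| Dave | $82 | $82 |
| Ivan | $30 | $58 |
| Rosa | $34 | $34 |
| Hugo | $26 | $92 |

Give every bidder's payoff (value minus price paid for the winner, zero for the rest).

Bids in descending order: Zane $106; Hugo $92; Dave $82; Ivan $58; Rosa $34.
Zane has the top bid and wins; the price is the second-highest bid, $92.
Zane's payoff = $106 − $92 = $14. All other bidders lose, so their payoff is 0.

Zane $14, Dave $0, Ivan $0, Rosa $0, Hugo $0.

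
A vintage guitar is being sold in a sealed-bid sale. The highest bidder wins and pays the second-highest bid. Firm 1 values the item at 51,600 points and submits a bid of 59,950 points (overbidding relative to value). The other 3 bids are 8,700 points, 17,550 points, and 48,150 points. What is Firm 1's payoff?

3,450 points

Highest competing bid: 48,150 points.
Firm 1's bid 59,950 points is the highest overall, so Firm 1 wins and pays the second-highest bid, 48,150 points.
Payoff = value − price = 51,600 points − 48,150 points = 3,450 points.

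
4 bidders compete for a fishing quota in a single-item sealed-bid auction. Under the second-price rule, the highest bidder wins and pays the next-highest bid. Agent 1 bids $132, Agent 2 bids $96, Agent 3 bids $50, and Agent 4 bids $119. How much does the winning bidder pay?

The winner pays $119.

Ranking the bids: Agent 1 $132; Agent 4 $119; Agent 2 $96; Agent 3 $50.
Agent 1 has the highest bid, so Agent 1 wins.
The second-highest bid is $119, so that is what Agent 1 pays.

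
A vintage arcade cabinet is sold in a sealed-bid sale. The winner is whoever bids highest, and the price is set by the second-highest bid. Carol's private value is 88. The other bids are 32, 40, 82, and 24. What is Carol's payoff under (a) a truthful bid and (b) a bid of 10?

The highest competing bid is 82.
Bidding truthfully at 88: Carol has the top bid, wins, and pays the second-highest bid 82. Payoff = 88 − 82 = 6.
Bidding 10: the top bid is 82 (a rival), so Carol loses. Payoff = 0.

(a) 6  (b) 0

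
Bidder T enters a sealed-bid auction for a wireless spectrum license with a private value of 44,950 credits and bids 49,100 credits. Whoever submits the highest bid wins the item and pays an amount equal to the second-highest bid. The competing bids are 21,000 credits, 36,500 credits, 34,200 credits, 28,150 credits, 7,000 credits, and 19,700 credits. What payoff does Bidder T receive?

Highest competing bid: 36,500 credits.
Bidder T's bid 49,100 credits is the highest overall, so Bidder T wins and pays the second-highest bid, 36,500 credits.
Payoff = value − price = 44,950 credits − 36,500 credits = 8,450 credits.

Bidder T's payoff: 8,450 credits.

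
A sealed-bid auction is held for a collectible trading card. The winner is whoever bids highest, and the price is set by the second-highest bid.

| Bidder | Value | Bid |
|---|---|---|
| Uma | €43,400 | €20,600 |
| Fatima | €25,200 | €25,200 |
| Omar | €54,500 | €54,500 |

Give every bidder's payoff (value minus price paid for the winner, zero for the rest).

Payoffs: Uma €0, Fatima €0, Omar €29,300.

Sorted high to low: Omar €54,500, then Fatima €25,200, then Uma €20,600.
Omar has the top bid and wins; the price is the second-highest bid, €25,200.
Omar's payoff = €54,500 − €25,200 = €29,300. All other bidders lose, so their payoff is 0.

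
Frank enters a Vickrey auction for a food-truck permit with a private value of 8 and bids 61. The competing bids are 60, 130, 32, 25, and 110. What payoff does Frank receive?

Payoff = 0.

Highest competing bid: 130.
Frank's bid 61 is not the highest, so Frank loses, pays nothing, and earns zero payoff.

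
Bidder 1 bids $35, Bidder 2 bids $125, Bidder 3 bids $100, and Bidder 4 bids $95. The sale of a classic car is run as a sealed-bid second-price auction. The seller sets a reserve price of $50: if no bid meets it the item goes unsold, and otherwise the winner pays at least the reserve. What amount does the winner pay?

$100

Bids in descending order: Bidder 2 $125, then Bidder 3 $100, then Bidder 4 $95, then Bidder 1 $35.
Bidder 2 has the highest bid, so Bidder 2 wins.
The second-highest bid is $100, which exceeds the reserve, so that sets the price.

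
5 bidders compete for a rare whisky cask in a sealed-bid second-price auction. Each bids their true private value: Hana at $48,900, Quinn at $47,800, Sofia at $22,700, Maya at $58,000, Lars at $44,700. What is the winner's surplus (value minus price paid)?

$9,100

Sorted high to low: Maya $58,000; Hana $48,900; Quinn $47,800; Lars $44,700; Sofia $22,700.
Maya wins with the top bid and pays the second-highest, $48,900.
Surplus = $58,000 − $48,900 = $9,100.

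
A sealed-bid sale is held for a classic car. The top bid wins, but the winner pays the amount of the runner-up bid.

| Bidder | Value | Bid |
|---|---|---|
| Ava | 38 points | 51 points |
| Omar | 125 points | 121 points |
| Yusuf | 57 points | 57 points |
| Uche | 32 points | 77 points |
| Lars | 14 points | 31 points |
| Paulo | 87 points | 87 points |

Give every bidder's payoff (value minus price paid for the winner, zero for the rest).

Bids in descending order: Omar 121 points > Paulo 87 points > Uche 77 points > Yusuf 57 points > Ava 51 points > Lars 31 points.
Omar has the top bid and wins; the price is the second-highest bid, 87 points.
Omar's payoff = 125 points − 87 points = 38 points. All other bidders lose, so their payoff is 0.

Ava 0 points, Omar 38 points, Yusuf 0 points, Uche 0 points, Lars 0 points, Paulo 0 points.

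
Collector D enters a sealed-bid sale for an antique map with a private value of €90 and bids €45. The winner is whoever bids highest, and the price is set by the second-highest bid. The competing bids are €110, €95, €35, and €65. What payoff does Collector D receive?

Highest competing bid: €110.
Collector D's bid €45 is not the highest, so Collector D loses, pays nothing, and earns zero payoff.

Payoff = €0.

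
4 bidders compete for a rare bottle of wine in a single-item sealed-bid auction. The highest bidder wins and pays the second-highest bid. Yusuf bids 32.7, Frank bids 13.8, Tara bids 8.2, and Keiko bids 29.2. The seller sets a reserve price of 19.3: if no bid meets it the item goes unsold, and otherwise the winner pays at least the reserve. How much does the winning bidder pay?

Bids in descending order: Yusuf 32.7, then Keiko 29.2, then Frank 13.8, then Tara 8.2.
Yusuf has the highest bid, so Yusuf wins.
The second-highest bid is 29.2, which exceeds the reserve, so that sets the price.

Price paid: 29.2.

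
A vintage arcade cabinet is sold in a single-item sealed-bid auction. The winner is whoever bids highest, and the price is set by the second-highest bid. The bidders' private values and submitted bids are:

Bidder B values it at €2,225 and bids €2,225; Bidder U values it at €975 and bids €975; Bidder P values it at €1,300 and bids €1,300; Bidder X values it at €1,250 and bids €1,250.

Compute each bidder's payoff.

Ordered from highest: Bidder B €2,225, then Bidder P €1,300, then Bidder X €1,250, then Bidder U €975.
Bidder B has the top bid and wins; the price is the second-highest bid, €1,300.
Bidder B's payoff = €2,225 − €1,300 = €925. All other bidders lose, so their payoff is 0.

Payoffs: Bidder B €925, Bidder U €0, Bidder P €0, Bidder X €0.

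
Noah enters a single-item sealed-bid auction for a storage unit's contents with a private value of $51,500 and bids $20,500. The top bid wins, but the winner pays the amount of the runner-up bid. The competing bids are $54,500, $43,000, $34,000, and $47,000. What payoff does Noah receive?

Highest competing bid: $54,500.
Noah's bid $20,500 is not the highest, so Noah loses, pays nothing, and earns zero payoff.

Payoff = $0.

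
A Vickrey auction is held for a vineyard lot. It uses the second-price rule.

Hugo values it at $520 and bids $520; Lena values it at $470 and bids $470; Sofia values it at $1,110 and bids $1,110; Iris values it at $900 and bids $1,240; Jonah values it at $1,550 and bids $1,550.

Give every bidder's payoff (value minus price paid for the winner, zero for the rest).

Ranking the bids: Jonah $1,550 > Iris $1,240 > Sofia $1,110 > Hugo $520 > Lena $470.
Jonah has the top bid and wins; the price is the second-highest bid, $1,240.
Jonah's payoff = $1,550 − $1,240 = $310. All other bidders lose, so their payoff is 0.

Payoffs: Hugo $0, Lena $0, Sofia $0, Iris $0, Jonah $310.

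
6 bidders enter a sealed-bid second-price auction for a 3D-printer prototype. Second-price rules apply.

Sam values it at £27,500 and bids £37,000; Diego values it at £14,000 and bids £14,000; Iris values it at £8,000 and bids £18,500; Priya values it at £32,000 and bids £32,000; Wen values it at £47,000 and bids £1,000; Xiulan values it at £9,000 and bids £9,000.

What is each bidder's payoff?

Payoffs: Sam -£4,500, Diego £0, Iris £0, Priya £0, Wen £0, Xiulan £0.

Sorted high to low: Sam £37,000; Priya £32,000; Iris £18,500; Diego £14,000; Xiulan £9,000; Wen £1,000.
Sam has the top bid and wins; the price is the second-highest bid, £32,000.
Sam's payoff = £27,500 − £32,000 = -£4,500. All other bidders lose, so their payoff is 0.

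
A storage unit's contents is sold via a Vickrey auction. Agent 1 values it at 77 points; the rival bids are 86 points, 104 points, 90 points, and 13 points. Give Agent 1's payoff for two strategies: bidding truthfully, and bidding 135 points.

Truthful: 0 points; alternative: -27 points.

The highest competing bid is 104 points.
Bidding truthfully at 77 points: the top bid is 104 points (a rival), so Agent 1 loses. Payoff = 0 points.
Bidding 135 points: Agent 1 has the top bid, wins, and pays the second-highest bid 104 points. Payoff = 77 points − 104 points = -27 points.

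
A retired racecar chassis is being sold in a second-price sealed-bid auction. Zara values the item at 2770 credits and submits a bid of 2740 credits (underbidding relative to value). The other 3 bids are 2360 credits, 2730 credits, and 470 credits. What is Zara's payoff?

Highest competing bid: 2730 credits.
Zara's bid 2740 credits is the highest overall, so Zara wins and pays the second-highest bid, 2730 credits.
Payoff = value − price = 2770 credits − 2730 credits = 40 credits.

Zara's payoff: 40 credits.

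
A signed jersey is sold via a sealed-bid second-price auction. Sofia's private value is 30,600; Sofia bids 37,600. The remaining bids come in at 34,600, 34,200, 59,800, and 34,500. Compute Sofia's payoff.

Highest competing bid: 59,800.
Sofia's bid 37,600 is not the highest, so Sofia loses, pays nothing, and earns zero payoff.

Sofia's payoff: 0.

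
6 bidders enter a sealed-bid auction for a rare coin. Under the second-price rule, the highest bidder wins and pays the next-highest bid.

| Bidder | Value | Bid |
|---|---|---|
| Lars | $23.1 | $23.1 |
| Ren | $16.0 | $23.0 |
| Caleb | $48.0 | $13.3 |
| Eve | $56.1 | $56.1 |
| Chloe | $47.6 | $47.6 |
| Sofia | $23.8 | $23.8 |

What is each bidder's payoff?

Lars $0.0, Ren $0.0, Caleb $0.0, Eve $8.5, Chloe $0.0, Sofia $0.0.

Ranking the bids: Eve $56.1, then Chloe $47.6, then Sofia $23.8, then Lars $23.1, then Ren $23.0, then Caleb $13.3.
Eve has the top bid and wins; the price is the second-highest bid, $47.6.
Eve's payoff = $56.1 − $47.6 = $8.5. All other bidders lose, so their payoff is 0.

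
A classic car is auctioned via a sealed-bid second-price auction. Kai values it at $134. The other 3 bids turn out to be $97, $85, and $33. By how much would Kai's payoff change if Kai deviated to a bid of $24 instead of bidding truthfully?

The highest competing bid is $97.
Bidding truthfully at $134: Kai has the top bid, wins, and pays the second-highest bid $97. Payoff = $134 − $97 = $37.
Bidding $24: the top bid is $97 (a rival), so Kai loses. Payoff = $0.
Change = $0 − $37 = -$37.
This is the dominant-strategy logic: truthful bidding weakly beats any alternative.

Change in payoff: -$37.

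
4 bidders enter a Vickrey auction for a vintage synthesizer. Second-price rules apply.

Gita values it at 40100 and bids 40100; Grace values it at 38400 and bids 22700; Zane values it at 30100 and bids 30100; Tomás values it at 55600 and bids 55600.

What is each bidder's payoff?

Ranking the bids: Tomás 55600 > Gita 40100 > Zane 30100 > Grace 22700.
Tomás has the top bid and wins; the price is the second-highest bid, 40100.
Tomás's payoff = 55600 − 40100 = 15500. All other bidders lose, so their payoff is 0.

Payoffs: Gita 0, Grace 0, Zane 0, Tomás 15500.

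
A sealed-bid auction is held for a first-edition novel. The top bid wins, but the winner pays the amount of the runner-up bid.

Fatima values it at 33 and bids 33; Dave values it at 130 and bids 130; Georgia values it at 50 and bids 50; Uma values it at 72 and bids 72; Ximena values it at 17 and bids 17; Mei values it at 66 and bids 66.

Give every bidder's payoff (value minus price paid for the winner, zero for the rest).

Ordered from highest: Dave 130; Uma 72; Mei 66; Georgia 50; Fatima 33; Ximena 17.
Dave has the top bid and wins; the price is the second-highest bid, 72.
Dave's payoff = 130 − 72 = 58. All other bidders lose, so their payoff is 0.

Payoffs: Fatima 0, Dave 58, Georgia 0, Uma 0, Ximena 0, Mei 0.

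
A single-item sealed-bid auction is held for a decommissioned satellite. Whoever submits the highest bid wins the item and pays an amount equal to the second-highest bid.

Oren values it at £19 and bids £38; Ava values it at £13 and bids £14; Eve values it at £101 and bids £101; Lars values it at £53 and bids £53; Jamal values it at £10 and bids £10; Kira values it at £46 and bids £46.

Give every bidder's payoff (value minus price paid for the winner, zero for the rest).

Sorted high to low: Eve £101, then Lars £53, then Kira £46, then Oren £38, then Ava £14, then Jamal £10.
Eve has the top bid and wins; the price is the second-highest bid, £53.
Eve's payoff = £101 − £53 = £48. All other bidders lose, so their payoff is 0.

Payoffs: Oren £0, Ava £0, Eve £48, Lars £0, Jamal £0, Kira £0.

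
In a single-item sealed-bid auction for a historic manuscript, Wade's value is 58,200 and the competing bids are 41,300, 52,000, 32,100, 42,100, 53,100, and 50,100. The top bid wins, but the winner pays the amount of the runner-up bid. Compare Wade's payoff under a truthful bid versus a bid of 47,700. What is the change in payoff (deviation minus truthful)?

Change in payoff: -5,100.

The highest competing bid is 53,100.
Bidding truthfully at 58,200: Wade has the top bid, wins, and pays the second-highest bid 53,100. Payoff = 58,200 − 53,100 = 5,100.
Bidding 47,700: the top bid is 53,100 (a rival), so Wade loses. Payoff = 0.
Change = 0 − 5,100 = -5,100.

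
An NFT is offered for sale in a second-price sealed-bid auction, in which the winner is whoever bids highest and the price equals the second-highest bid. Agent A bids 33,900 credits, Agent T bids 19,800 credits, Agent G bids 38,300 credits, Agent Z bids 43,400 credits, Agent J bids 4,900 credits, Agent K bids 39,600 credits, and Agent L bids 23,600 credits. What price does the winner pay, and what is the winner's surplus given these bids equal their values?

Ordered from highest: Agent Z 43,400 credits, then Agent K 39,600 credits, then Agent G 38,300 credits, then Agent A 33,900 credits, then Agent L 23,600 credits, then Agent T 19,800 credits, then Agent J 4,900 credits.
Agent Z is the highest bidder, so Agent Z wins.
Under the second-price rule, the price is the second-highest bid: 39,600 credits.
Surplus = 43,400 credits − 39,600 credits = 3,800 credits.

Price 39,600 credits; surplus 3,800 credits.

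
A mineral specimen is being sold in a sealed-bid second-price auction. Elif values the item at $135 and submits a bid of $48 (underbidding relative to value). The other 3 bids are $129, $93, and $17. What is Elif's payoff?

Highest competing bid: $129.
Elif's bid $48 is not the highest, so Elif loses, pays nothing, and earns zero payoff.

Elif's payoff: $0.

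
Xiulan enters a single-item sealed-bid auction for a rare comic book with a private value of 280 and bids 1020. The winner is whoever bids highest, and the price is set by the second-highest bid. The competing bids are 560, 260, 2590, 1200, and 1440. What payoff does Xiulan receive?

Highest competing bid: 2590.
Xiulan's bid 1020 is not the highest, so Xiulan loses, pays nothing, and earns zero payoff.

0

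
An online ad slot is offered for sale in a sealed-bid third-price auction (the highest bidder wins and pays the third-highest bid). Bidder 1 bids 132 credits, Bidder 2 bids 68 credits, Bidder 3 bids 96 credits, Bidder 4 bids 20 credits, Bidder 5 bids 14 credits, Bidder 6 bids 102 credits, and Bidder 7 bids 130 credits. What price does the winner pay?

102 credits

Ordered from highest: Bidder 1 132 credits, then Bidder 7 130 credits, then Bidder 6 102 credits, then Bidder 3 96 credits, then Bidder 2 68 credits, then Bidder 4 20 credits, then Bidder 5 14 credits.
Bidder 1 is the highest bidder, so Bidder 1 wins.
Under the third-price rule, the price is the third-highest bid: 102 credits.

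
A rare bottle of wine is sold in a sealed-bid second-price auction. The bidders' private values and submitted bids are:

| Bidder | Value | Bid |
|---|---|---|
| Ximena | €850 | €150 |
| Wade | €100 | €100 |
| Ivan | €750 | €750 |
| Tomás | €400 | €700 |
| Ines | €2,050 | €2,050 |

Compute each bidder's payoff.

Sorted high to low: Ines €2,050, then Ivan €750, then Tomás €700, then Ximena €150, then Wade €100.
Ines has the top bid and wins; the price is the second-highest bid, €750.
Ines's payoff = €2,050 − €750 = €1,300. All other bidders lose, so their payoff is 0.

Payoffs: Ximena €0, Wade €0, Ivan €0, Tomás €0, Ines €1,300.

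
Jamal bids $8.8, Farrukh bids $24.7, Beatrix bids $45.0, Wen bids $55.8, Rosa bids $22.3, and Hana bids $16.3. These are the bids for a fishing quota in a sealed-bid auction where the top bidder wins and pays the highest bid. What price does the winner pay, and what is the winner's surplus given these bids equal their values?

Price $55.8; surplus $0.0.

Sorted high to low: Wen $55.8 > Beatrix $45.0 > Farrukh $24.7 > Rosa $22.3 > Hana $16.3 > Jamal $8.8.
Wen is the highest bidder, so Wen wins.
Under the first-price rule, the price is the highest bid: $55.8.
Surplus = $55.8 − $55.8 = $0.0.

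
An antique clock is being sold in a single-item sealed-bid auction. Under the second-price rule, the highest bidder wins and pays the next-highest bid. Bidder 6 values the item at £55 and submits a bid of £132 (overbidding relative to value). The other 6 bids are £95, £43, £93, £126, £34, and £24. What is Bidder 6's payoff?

Highest competing bid: £126.
Bidder 6's bid £132 is the highest overall, so Bidder 6 wins and pays the second-highest bid, £126.
Payoff = value − price = £55 − £126 = -£71.
Overbidding won the item at a price above value — truthful bidding would have avoided this loss.

Payoff = -£71.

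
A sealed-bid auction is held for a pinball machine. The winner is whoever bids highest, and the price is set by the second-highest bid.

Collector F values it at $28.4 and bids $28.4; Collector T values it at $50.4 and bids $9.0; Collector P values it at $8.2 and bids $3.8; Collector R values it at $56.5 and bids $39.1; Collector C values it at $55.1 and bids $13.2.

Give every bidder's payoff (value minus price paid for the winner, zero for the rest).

Collector F $0.0, Collector T $0.0, Collector P $0.0, Collector R $28.1, Collector C $0.0.

Bids in descending order: Collector R $39.1 > Collector F $28.4 > Collector C $13.2 > Collector T $9.0 > Collector P $3.8.
Collector R has the top bid and wins; the price is the second-highest bid, $28.4.
Collector R's payoff = $56.5 − $28.4 = $28.1. All other bidders lose, so their payoff is 0.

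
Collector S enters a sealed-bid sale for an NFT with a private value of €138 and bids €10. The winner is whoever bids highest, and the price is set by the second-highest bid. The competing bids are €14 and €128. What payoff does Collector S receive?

Highest competing bid: €128.
Collector S's bid €10 is not the highest, so Collector S loses, pays nothing, and earns zero payoff.

Collector S's payoff: €0.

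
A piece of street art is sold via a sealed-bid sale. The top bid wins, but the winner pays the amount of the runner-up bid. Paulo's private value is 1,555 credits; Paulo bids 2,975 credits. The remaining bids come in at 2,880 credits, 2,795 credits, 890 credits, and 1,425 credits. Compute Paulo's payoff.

Highest competing bid: 2,880 credits.
Paulo's bid 2,975 credits is the highest overall, so Paulo wins and pays the second-highest bid, 2,880 credits.
Payoff = value − price = 1,555 credits − 2,880 credits = -1,325 credits.
Overbidding won the item at a price above value — truthful bidding would have avoided this loss.

-1,325 credits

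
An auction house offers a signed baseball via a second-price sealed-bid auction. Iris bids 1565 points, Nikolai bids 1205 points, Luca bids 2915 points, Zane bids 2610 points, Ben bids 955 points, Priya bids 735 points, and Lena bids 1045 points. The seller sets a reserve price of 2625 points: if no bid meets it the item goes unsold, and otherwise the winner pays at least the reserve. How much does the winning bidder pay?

Ordered from highest: Luca 2915 points > Zane 2610 points > Iris 1565 points > Nikolai 1205 points > Lena 1045 points > Ben 955 points > Priya 735 points.
Luca has the highest bid, so Luca wins.
The second-highest bid is 2610 points, but the reserve 2625 points is higher, so the price is the reserve.

2625 points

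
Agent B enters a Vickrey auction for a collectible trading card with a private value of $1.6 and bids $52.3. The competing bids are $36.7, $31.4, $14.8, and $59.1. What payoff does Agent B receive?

$0.0

Highest competing bid: $59.1.
Agent B's bid $52.3 is not the highest, so Agent B loses, pays nothing, and earns zero payoff.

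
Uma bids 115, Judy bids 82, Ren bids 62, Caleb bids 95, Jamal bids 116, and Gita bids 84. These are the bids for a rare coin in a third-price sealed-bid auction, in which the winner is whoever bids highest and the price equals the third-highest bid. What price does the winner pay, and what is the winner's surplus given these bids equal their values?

Sorted high to low: Jamal 116, then Uma 115, then Caleb 95, then Gita 84, then Judy 82, then Ren 62.
Jamal is the highest bidder, so Jamal wins.
Under the third-price rule, the price is the third-highest bid: 95.
Surplus = 116 − 95 = 21.

The winner pays 95 for a surplus of 21.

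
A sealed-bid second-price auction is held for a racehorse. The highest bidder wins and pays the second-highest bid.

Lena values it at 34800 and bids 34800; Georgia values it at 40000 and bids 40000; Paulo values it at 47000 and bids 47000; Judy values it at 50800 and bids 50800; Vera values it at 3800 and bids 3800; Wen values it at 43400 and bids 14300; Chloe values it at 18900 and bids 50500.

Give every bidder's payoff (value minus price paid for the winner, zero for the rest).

Lena 0, Georgia 0, Paulo 0, Judy 300, Vera 0, Wen 0, Chloe 0.

Bids in descending order: Judy 50800 > Chloe 50500 > Paulo 47000 > Georgia 40000 > Lena 34800 > Wen 14300 > Vera 3800.
Judy has the top bid and wins; the price is the second-highest bid, 50500.
Judy's payoff = 50800 − 50500 = 300. All other bidders lose, so their payoff is 0.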